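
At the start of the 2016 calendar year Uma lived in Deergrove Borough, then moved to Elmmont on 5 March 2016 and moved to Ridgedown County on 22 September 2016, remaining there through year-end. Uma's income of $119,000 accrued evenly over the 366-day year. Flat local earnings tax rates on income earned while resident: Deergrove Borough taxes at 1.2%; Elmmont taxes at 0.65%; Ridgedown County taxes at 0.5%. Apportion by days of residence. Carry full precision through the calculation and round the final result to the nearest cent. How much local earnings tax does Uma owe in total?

$838.69

Deergrove Borough, 1 January – 4 March 2016: 64 days → $119,000 × 1.2% × 64/366 = $249.7049
Elmmont, 5 March – 21 September 2016: 201 days → $119,000 × 0.65% × 201/366 = $424.7910
Ridgedown County, 22 September – 31 December 2016: 101 days → $119,000 × 0.5% × 101/366 = $164.1940
Total = $838.6899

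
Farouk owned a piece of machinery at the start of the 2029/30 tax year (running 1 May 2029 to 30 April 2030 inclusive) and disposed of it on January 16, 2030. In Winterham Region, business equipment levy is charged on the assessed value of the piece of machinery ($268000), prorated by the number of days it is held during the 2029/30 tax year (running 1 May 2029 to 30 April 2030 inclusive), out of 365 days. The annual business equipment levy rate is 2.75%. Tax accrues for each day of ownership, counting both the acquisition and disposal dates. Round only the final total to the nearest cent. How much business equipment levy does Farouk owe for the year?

$5270.05

Days held (May 1, 2029 – January 16, 2030): 261 out of 365
Tax = $268000 × 2.75% × 261/365 = $5270.0548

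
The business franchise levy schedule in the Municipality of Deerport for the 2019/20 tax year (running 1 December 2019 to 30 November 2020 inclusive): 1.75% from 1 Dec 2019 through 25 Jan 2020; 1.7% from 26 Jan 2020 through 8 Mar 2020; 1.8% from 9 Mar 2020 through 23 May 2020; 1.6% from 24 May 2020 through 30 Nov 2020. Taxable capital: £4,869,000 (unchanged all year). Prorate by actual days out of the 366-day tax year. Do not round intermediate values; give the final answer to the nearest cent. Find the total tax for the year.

£81,615.61

1 Dec 2019 – 25 Jan 2020: 56 days at 1.75% → £4,869,000 × 1.75% × 56/366 = £13,037.2131
26 Jan – 8 Mar 2020: 43 days at 1.7% → £4,869,000 × 1.7% × 43/366 = £9,724.6967
9 Mar – 23 May 2020: 76 days at 1.8% → £4,869,000 × 1.8% × 76/366 = £18,198.8852
24 May – 30 Nov 2020: 191 days at 1.6% → £4,869,000 × 1.6% × 191/366 = £40,654.8197
Total = £81,615.6148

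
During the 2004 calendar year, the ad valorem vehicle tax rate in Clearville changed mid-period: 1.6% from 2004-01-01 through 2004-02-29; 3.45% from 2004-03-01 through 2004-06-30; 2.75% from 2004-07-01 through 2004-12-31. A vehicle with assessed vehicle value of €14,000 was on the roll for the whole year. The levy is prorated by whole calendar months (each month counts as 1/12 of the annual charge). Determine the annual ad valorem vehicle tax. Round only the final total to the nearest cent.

2004-01-01 to 2004-02-29: 2 months at 1.6% → €14,000 × 1.6% × 2/12 = €37.3333
2004-03-01 to 2004-06-30: 4 months at 3.45% → €14,000 × 3.45% × 4/12 = €161.0000
2004-07-01 to 2004-12-31: 6 months at 2.75% → €14,000 × 2.75% × 6/12 = €192.5000
Total = €390.8333

€390.83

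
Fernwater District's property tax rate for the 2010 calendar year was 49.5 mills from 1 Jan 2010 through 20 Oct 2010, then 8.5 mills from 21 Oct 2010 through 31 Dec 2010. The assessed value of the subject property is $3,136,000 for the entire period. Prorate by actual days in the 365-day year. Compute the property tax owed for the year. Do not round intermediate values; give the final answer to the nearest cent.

1 Jan – 20 Oct 2010: 293 days at 49.5 mills → $3,136,000 × 4.95% × 293/365 = $124,610.8932
21 Oct – 31 Dec 2010: 72 days at 8.5 mills → $3,136,000 × 0.85% × 72/365 = $5,258.1699
Total = $129,869.0630

$129,869.06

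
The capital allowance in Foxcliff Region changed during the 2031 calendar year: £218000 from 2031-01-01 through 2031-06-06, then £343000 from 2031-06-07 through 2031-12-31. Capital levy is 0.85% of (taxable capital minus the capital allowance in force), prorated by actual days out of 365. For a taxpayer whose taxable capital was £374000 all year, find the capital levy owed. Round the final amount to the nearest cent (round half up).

2031-01-01 to 2031-06-06: 157 days, exemption £218000 → (£374000 − £218000) × 0.85% × 157/365 = £570.3616
2031-06-07 to 2031-12-31: 208 days, exemption £343000 → (£374000 − £343000) × 0.85% × 208/365 = £150.1589
Total = £720.5205

£720.52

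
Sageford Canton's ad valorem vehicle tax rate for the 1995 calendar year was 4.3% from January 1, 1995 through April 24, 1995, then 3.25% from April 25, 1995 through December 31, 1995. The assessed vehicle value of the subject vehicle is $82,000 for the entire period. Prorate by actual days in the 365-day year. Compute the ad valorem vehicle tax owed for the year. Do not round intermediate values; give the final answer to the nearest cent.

$2,933.92

January 1 – April 24, 1995: 114 days at 4.3% → $82,000 × 4.3% × 114/365 = $1,101.2712
April 25 – December 31, 1995: 251 days at 3.25% → $82,000 × 3.25% × 251/365 = $1,832.6438
Total = $2,933.9151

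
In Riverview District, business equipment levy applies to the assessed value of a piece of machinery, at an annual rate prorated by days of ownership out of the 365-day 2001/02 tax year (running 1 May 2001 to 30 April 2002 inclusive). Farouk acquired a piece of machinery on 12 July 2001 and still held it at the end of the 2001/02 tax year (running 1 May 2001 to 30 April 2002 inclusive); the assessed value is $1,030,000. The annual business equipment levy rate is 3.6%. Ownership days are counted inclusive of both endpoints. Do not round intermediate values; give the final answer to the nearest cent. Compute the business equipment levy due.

$29,765.59

Days held (12 July 2001 – 30 April 2002): 293 out of 365
Tax = $1,030,000 × 3.6% × 293/365 = $29,765.5890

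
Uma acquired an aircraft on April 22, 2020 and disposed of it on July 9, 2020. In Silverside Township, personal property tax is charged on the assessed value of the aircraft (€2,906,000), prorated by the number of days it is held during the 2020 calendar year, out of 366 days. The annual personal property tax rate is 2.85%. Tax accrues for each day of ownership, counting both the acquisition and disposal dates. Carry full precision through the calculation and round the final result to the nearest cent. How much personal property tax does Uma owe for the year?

Days held (April 22 – July 9, 2020): 79 out of 366
Tax = €2,906,000 × 2.85% × 79/366 = €17,876.6639

€17,876.66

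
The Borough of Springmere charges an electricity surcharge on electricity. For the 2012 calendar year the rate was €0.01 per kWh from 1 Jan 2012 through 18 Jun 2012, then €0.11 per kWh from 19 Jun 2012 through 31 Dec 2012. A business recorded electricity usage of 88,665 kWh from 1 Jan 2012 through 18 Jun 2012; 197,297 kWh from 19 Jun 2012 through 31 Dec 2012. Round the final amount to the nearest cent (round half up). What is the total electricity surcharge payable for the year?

1 Jan – 18 Jun 2012: 88,665 kWh at €0.01/kWh → €886.65
19 Jun – 31 Dec 2012: 197,297 kWh at €0.11/kWh → €21,702.67

€22,589.32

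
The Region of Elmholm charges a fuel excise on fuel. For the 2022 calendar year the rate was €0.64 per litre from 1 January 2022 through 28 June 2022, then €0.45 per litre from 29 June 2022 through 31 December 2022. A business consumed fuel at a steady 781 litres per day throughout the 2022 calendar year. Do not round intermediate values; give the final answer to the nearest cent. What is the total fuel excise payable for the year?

1 January – 28 June 2022: 179 days × 781 litres/day = 139,799 litres at €0.64/litre → €89,471.36
29 June – 31 December 2022: 186 days × 781 litres/day = 145,266 litres at €0.45/litre → €65,369.70

€154,841.06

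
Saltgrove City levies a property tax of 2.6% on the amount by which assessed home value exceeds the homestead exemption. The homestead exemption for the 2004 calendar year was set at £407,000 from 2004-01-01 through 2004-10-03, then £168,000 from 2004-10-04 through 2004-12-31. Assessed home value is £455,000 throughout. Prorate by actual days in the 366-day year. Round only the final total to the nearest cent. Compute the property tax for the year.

£2,759.05

2004-01-01 to 2004-10-03: 277 days, exemption £407,000 → (£455,000 − £407,000) × 2.6% × 277/366 = £944.5246
2004-10-04 to 2004-12-31: 89 days, exemption £168,000 → (£455,000 − £168,000) × 2.6% × 89/366 = £1,814.5301
Total = £2,759.0546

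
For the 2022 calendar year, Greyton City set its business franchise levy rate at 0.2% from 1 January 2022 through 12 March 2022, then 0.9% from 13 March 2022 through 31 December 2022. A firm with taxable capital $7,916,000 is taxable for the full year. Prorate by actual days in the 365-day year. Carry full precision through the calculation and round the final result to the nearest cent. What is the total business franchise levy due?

1 January – 12 March 2022: 71 days at 0.2% → $7,916,000 × 0.2% × 71/365 = $3,079.6493
13 March – 31 December 2022: 294 days at 0.9% → $7,916,000 × 0.9% × 294/365 = $57,385.5781
Total = $60,465.2274

$60,465.23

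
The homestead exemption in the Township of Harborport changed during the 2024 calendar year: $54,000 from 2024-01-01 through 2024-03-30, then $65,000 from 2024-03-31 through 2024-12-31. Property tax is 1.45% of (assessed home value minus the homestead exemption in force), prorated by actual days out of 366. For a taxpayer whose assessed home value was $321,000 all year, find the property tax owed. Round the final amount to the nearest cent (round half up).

$3,751.22

2024-01-01 to 2024-03-30: 90 days, exemption $54,000 → ($321,000 − $54,000) × 1.45% × 90/366 = $952.0082
2024-03-31 to 2024-12-31: 276 days, exemption $65,000 → ($321,000 − $65,000) × 1.45% × 276/366 = $2,799.2131
Total = $3,751.2213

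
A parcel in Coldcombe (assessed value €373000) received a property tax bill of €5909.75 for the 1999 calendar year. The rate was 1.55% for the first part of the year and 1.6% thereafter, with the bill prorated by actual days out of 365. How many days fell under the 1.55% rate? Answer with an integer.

114 days

Let d = days at the first rate; then 365 − d days at the second rate.
€373000 × [1.55%·d + 1.6%·(365−d)] / 365 = €5909.75
Solving gives d = 114, so the new rate took effect on 25 Apr 1999.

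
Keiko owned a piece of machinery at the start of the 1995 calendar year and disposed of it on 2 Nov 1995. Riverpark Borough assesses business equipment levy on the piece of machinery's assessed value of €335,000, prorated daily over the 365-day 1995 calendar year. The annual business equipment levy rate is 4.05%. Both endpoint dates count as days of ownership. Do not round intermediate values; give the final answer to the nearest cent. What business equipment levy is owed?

€11,374.40

Days held (1 Jan – 2 Nov 1995): 306 out of 365
Tax = €335,000 × 4.05% × 306/365 = €11,374.3973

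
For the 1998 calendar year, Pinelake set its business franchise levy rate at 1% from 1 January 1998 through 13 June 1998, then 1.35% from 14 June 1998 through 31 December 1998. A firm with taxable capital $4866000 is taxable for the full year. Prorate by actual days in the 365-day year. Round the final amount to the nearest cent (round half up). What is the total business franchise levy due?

$58038.72

1 January – 13 June 1998: 164 days at 1% → $4866000 × 1% × 164/365 = $21863.6712
14 June – 31 December 1998: 201 days at 1.35% → $4866000 × 1.35% × 201/365 = $36175.0438
Total = $58038.7151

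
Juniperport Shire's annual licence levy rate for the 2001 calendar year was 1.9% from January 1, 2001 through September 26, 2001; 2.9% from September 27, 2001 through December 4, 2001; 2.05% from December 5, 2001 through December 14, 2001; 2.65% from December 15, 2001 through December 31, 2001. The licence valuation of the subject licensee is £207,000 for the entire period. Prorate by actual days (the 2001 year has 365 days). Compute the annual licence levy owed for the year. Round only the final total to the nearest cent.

£4,405.13

January 1 – September 26, 2001: 269 days at 1.9% → £207,000 × 1.9% × 269/365 = £2,898.5671
September 27 – December 4, 2001: 69 days at 2.9% → £207,000 × 2.9% × 69/365 = £1,134.8137
December 5 – December 14, 2001: 10 days at 2.05% → £207,000 × 2.05% × 10/365 = £116.2603
December 15 – December 31, 2001: 17 days at 2.65% → £207,000 × 2.65% × 17/365 = £255.4890
Total = £4,405.1301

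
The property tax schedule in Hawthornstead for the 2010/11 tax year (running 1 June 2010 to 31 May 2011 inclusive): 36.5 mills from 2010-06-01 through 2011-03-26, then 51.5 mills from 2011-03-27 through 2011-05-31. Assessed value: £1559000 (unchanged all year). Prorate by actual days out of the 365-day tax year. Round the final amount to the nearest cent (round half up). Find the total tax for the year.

2010-06-01 to 2011-03-26: 299 days at 36.5 mills → £1559000 × 3.65% × 299/365 = £46614.1000
2011-03-27 to 2011-05-31: 66 days at 51.5 mills → £1559000 × 5.15% × 66/365 = £14517.9205
Total = £61132.0205

£61132.02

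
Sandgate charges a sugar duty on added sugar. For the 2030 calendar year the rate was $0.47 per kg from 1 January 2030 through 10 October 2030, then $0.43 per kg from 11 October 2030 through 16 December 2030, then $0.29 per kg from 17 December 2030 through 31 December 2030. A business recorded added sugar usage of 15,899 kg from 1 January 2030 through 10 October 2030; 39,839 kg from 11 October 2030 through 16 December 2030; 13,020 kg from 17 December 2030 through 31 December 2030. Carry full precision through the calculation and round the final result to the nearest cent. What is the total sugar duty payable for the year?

$28379.10

1 January – 10 October 2030: 15,899 kg at $0.47/kg → $7472.53
11 October – 16 December 2030: 39,839 kg at $0.43/kg → $17130.77
17 December – 31 December 2030: 13,020 kg at $0.29/kg → $3775.80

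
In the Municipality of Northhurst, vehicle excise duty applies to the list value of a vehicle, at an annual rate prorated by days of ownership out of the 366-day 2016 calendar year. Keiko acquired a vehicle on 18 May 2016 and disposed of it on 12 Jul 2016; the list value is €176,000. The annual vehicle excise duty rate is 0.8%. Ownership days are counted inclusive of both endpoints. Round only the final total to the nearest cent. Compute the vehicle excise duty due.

Days held (18 May – 12 Jul 2016): 56 out of 366
Tax = €176,000 × 0.8% × 56/366 = €215.4317

€215.43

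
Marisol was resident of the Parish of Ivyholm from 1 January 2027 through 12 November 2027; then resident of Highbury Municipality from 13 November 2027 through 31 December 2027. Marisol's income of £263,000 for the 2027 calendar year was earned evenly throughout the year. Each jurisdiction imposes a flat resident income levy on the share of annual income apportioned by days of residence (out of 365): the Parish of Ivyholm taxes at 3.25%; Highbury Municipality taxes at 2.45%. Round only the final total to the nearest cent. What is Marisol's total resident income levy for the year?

The Parish of Ivyholm, 1 January – 12 November 2027: 316 days → £263,000 × 3.25% × 316/365 = £7,400.0274
Highbury Municipality, 13 November – 31 December 2027: 49 days → £263,000 × 2.45% × 49/365 = £865.0178
Total = £8,265.0452

£8,265.05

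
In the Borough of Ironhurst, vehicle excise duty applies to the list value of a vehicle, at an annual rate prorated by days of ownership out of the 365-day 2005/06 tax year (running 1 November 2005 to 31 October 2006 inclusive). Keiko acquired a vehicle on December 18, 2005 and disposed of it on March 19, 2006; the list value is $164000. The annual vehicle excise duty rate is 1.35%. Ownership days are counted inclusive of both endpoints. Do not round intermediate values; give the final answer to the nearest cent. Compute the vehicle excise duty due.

$558.05

Days held (December 18, 2005 – March 19, 2006): 92 out of 365
Tax = $164000 × 1.35% × 92/365 = $558.0493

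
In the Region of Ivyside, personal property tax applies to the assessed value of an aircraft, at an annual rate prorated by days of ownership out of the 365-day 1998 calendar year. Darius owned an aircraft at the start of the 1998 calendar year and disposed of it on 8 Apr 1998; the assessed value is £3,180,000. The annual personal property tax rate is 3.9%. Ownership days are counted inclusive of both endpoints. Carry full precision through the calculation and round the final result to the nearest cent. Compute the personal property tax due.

£33,298.52

Days held (1 Jan – 8 Apr 1998): 98 out of 365
Tax = £3,180,000 × 3.9% × 98/365 = £33,298.5205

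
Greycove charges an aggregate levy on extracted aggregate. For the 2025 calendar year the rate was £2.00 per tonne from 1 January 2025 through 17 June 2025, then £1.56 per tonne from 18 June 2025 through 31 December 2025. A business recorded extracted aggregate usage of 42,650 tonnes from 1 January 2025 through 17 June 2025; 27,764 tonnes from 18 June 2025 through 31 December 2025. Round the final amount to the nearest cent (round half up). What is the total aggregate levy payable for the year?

1 January – 17 June 2025: 42,650 tonnes at £2.00/tonne → £85,300.00
18 June – 31 December 2025: 27,764 tonnes at £1.56/tonne → £43,311.84

£128,611.84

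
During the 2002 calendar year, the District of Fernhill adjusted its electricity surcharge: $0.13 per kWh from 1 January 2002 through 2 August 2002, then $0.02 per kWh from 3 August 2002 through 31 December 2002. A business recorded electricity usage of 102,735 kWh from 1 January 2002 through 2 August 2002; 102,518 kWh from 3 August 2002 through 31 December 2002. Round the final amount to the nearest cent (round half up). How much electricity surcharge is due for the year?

1 January – 2 August 2002: 102,735 kWh at $0.13/kWh → $13,355.55
3 August – 31 December 2002: 102,518 kWh at $0.02/kWh → $2,050.36

$15,405.91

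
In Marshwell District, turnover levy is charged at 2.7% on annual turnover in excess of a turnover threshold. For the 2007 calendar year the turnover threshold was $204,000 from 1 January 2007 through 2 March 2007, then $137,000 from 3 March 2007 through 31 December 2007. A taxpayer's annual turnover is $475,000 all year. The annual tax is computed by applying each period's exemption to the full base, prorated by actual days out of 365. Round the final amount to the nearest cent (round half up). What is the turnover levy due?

$8,823.67

1 January – 2 March 2007: 61 days, exemption $204,000 → ($475,000 − $204,000) × 2.7% × 61/365 = $1,222.8411
3 March – 31 December 2007: 304 days, exemption $137,000 → ($475,000 − $137,000) × 2.7% × 304/365 = $7,600.8329
Total = $8,823.6740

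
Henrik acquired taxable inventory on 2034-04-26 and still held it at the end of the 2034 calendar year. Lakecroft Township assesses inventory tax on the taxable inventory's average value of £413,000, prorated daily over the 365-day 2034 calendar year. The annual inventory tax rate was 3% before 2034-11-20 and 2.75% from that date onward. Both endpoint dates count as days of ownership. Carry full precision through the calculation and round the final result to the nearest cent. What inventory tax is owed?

2034-04-26 to 2034-11-19: 208 days at 3% → £413,000 × 3% × 208/365 = £7,060.6027
2034-11-20 to 2034-12-31: 42 days at 2.75% → £413,000 × 2.75% × 42/365 = £1,306.8904
Total = £8,367.4932

£8,367.49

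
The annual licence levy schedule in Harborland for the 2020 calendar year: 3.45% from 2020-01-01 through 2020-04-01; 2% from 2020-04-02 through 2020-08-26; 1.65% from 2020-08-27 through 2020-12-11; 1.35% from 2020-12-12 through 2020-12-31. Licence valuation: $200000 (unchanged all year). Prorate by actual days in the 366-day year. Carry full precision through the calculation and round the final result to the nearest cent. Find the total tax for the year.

2020-01-01 to 2020-04-01: 92 days at 3.45% → $200000 × 3.45% × 92/366 = $1734.4262
2020-04-02 to 2020-08-26: 147 days at 2% → $200000 × 2% × 147/366 = $1606.5574
2020-08-27 to 2020-12-11: 107 days at 1.65% → $200000 × 1.65% × 107/366 = $964.7541
2020-12-12 to 2020-12-31: 20 days at 1.35% → $200000 × 1.35% × 20/366 = $147.5410
Total = $4453.2787

$4453.28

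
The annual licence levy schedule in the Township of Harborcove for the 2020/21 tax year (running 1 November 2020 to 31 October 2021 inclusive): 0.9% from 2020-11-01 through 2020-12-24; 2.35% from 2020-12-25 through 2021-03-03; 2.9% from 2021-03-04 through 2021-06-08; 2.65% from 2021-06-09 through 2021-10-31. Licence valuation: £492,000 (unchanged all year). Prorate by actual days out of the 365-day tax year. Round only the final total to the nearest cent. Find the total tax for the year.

2020-11-01 to 2020-12-24: 54 days at 0.9% → £492,000 × 0.9% × 54/365 = £655.1014
2020-12-25 to 2021-03-03: 69 days at 2.35% → £492,000 × 2.35% × 69/365 = £2,185.6932
2021-03-04 to 2021-06-08: 97 days at 2.9% → £492,000 × 2.9% × 97/365 = £3,791.7699
2021-06-09 to 2021-10-31: 145 days at 2.65% → £492,000 × 2.65% × 145/365 = £5,179.4795
Total = £11,812.0438

£11,812.04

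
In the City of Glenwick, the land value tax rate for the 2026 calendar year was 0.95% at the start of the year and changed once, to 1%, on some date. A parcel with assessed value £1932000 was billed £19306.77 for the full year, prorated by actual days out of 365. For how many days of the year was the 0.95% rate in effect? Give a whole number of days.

5 days

Let d = days at the first rate; then 365 − d days at the second rate.
£1932000 × [0.95%·d + 1%·(365−d)] / 365 = £19306.77
Solving gives d = 5, so the new rate took effect on January 6, 2026.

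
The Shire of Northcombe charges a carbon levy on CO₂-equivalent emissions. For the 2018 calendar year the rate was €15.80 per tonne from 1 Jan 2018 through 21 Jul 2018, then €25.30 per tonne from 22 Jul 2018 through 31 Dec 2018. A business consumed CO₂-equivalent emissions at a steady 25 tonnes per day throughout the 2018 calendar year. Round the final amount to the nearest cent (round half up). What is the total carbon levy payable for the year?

€182,887.50

1 Jan – 21 Jul 2018: 202 days × 25 tonnes/day = 5,050 tonnes at €15.80/tonne → €79,790.00
22 Jul – 31 Dec 2018: 163 days × 25 tonnes/day = 4,075 tonnes at €25.30/tonne → €103,097.50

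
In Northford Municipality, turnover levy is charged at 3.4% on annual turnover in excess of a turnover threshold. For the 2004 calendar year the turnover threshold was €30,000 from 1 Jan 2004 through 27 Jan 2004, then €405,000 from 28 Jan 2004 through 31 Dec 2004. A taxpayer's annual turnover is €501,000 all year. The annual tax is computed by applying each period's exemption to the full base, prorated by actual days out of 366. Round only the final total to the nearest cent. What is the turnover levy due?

1 Jan – 27 Jan 2004: 27 days, exemption €30,000 → (€501,000 − €30,000) × 3.4% × 27/366 = €1,181.3607
28 Jan – 31 Dec 2004: 339 days, exemption €405,000 → (€501,000 − €405,000) × 3.4% × 339/366 = €3,023.2131
Total = €4,204.5738

€4,204.57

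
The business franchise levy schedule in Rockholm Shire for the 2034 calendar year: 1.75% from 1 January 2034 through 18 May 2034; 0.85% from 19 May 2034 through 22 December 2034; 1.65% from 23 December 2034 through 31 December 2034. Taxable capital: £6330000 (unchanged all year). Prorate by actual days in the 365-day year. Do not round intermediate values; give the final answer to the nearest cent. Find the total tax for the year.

1 January – 18 May 2034: 138 days at 1.75% → £6330000 × 1.75% × 138/365 = £41882.0548
19 May – 22 December 2034: 218 days at 0.85% → £6330000 × 0.85% × 218/365 = £32135.5890
23 December – 31 December 2034: 9 days at 1.65% → £6330000 × 1.65% × 9/365 = £2575.3562
Total = £76593.0000

£76593.00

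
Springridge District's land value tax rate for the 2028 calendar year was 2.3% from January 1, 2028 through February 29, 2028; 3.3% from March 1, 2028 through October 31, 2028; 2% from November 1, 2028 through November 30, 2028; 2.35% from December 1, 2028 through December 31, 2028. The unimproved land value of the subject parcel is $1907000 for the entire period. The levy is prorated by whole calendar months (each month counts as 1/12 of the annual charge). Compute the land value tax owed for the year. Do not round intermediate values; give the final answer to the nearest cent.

$56177.04

January 1 – February 29, 2028: 2 months at 2.3% → $1907000 × 2.3% × 2/12 = $7310.1667
March 1 – October 31, 2028: 8 months at 3.3% → $1907000 × 3.3% × 8/12 = $41954.0000
November 1 – November 30, 2028: 1 month at 2% → $1907000 × 2% × 1/12 = $3178.3333
December 1 – December 31, 2028: 1 month at 2.35% → $1907000 × 2.35% × 1/12 = $3734.5417
Total = $56177.0417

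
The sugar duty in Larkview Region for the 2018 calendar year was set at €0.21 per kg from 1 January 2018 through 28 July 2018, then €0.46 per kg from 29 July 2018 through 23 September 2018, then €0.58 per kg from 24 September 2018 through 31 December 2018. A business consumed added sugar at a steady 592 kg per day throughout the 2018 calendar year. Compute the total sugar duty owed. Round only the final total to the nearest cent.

€75,497.76

1 January – 28 July 2018: 209 days × 592 kg/day = 123,728 kg at €0.21/kg → €25,982.88
29 July – 23 September 2018: 57 days × 592 kg/day = 33,744 kg at €0.46/kg → €15,522.24
24 September – 31 December 2018: 99 days × 592 kg/day = 58,608 kg at €0.58/kg → €33,992.64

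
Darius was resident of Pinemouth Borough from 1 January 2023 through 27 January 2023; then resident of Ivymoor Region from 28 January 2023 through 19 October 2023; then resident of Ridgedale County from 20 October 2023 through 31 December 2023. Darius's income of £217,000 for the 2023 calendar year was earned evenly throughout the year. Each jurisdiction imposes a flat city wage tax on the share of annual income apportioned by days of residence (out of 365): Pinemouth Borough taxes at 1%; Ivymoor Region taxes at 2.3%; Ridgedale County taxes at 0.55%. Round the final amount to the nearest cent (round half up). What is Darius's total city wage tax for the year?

£4,022.82

Pinemouth Borough, 1 January – 27 January 2023: 27 days → £217,000 × 1% × 27/365 = £160.5205
Ivymoor Region, 28 January – 19 October 2023: 265 days → £217,000 × 2.3% × 265/365 = £3,623.6027
Ridgedale County, 20 October – 31 December 2023: 73 days → £217,000 × 0.55% × 73/365 = £238.7000
Total = £4,022.8233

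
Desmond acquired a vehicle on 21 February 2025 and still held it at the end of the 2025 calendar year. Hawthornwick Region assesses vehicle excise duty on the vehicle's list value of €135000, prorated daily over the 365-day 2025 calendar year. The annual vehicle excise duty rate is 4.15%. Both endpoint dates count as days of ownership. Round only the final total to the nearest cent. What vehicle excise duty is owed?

Days held (21 February – 31 December 2025): 314 out of 365
Tax = €135000 × 4.15% × 314/365 = €4819.6849

€4819.68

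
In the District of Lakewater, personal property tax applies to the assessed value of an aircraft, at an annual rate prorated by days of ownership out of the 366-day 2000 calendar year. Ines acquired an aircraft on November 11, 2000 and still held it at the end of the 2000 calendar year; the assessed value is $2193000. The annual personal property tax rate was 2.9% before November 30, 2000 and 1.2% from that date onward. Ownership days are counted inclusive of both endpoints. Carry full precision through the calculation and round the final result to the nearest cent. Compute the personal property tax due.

November 11 – November 29, 2000: 19 days at 2.9% → $2193000 × 2.9% × 19/366 = $3301.4836
November 30 – December 31, 2000: 32 days at 1.2% → $2193000 × 1.2% × 32/366 = $2300.8525
Total = $5602.3361

$5602.34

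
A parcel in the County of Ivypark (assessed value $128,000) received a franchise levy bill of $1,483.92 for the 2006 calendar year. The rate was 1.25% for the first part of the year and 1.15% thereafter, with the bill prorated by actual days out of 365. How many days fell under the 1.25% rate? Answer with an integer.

34 days

Let d = days at the first rate; then 365 − d days at the second rate.
$128,000 × [1.25%·d + 1.15%·(365−d)] / 365 = $1,483.92
Solving gives d = 34, so the new rate took effect on 4 February 2006.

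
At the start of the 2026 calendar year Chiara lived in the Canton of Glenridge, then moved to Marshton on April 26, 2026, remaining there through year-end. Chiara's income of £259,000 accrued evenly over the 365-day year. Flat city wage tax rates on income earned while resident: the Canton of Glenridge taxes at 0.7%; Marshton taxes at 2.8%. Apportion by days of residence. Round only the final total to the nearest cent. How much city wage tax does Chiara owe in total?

The Canton of Glenridge, January 1 – April 25, 2026: 115 days → £259,000 × 0.7% × 115/365 = £571.2192
Marshton, April 26 – December 31, 2026: 250 days → £259,000 × 2.8% × 250/365 = £4,967.1233
Total = £5,538.3425

£5,538.34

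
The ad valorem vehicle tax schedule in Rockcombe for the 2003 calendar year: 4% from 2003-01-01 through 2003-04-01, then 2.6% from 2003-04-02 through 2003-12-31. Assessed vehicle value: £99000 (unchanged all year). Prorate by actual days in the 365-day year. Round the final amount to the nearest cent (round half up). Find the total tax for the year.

£2919.55

2003-01-01 to 2003-04-01: 91 days at 4% → £99000 × 4% × 91/365 = £987.2877
2003-04-02 to 2003-12-31: 274 days at 2.6% → £99000 × 2.6% × 274/365 = £1932.2630
Total = £2919.5507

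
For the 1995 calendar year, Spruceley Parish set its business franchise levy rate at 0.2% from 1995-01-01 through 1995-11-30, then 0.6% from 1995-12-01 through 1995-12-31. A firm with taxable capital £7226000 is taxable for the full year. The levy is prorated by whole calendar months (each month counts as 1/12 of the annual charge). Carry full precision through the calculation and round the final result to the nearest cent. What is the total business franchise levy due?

£16860.67

1995-01-01 to 1995-11-30: 11 months at 0.2% → £7226000 × 0.2% × 11/12 = £13247.6667
1995-12-01 to 1995-12-31: 1 month at 0.6% → £7226000 × 0.6% × 1/12 = £3613.0000
Total = £16860.6667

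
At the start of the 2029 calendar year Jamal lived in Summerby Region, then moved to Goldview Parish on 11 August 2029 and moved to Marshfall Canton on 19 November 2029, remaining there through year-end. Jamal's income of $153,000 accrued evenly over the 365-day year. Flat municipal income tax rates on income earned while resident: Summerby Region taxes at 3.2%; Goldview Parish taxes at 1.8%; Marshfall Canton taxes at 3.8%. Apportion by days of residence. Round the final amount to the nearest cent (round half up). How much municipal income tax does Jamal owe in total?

Summerby Region, 1 January – 10 August 2029: 222 days → $153,000 × 3.2% × 222/365 = $2,977.8411
Goldview Parish, 11 August – 18 November 2029: 100 days → $153,000 × 1.8% × 100/365 = $754.5205
Marshfall Canton, 19 November – 31 December 2029: 43 days → $153,000 × 3.8% × 43/365 = $684.9370
Total = $4,417.2986

$4,417.30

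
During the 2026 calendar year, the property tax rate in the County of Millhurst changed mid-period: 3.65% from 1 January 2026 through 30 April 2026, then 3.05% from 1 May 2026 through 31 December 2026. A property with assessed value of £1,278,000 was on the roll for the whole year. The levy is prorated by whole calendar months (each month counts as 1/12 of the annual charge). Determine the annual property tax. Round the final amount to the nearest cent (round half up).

£41,535.00

1 January – 30 April 2026: 4 months at 3.65% → £1,278,000 × 3.65% × 4/12 = £15,549.0000
1 May – 31 December 2026: 8 months at 3.05% → £1,278,000 × 3.05% × 8/12 = £25,986.0000
Total = £41,535.0000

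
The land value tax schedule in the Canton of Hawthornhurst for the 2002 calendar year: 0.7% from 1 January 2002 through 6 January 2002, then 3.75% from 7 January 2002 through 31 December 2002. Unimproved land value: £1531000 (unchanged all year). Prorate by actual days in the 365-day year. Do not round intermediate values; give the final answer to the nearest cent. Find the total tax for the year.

1 January – 6 January 2002: 6 days at 0.7% → £1531000 × 0.7% × 6/365 = £176.1699
7 January – 31 December 2002: 359 days at 3.75% → £1531000 × 3.75% × 359/365 = £56468.7329
Total = £56644.9027

£56644.90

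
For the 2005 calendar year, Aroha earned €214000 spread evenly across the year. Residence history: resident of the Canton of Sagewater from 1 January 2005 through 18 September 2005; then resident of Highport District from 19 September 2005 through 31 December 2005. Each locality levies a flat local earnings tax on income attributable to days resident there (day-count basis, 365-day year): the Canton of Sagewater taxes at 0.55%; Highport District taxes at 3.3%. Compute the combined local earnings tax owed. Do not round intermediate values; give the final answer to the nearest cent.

€2853.82

The Canton of Sagewater, 1 January – 18 September 2005: 261 days → €214000 × 0.55% × 261/365 = €841.6356
Highport District, 19 September – 31 December 2005: 104 days → €214000 × 3.3% × 104/365 = €2012.1863
Total = €2853.8219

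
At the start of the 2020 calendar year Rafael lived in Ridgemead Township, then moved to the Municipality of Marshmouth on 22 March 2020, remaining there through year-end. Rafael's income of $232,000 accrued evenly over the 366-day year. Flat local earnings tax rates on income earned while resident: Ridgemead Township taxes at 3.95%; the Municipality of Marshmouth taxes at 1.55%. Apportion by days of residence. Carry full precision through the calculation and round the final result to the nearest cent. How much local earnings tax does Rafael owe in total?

$4,828.26

Ridgemead Township, 1 January – 21 March 2020: 81 days → $232,000 × 3.95% × 81/366 = $2,028.0984
The Municipality of Marshmouth, 22 March – 31 December 2020: 285 days → $232,000 × 1.55% × 285/366 = $2,800.1639
Total = $4,828.2623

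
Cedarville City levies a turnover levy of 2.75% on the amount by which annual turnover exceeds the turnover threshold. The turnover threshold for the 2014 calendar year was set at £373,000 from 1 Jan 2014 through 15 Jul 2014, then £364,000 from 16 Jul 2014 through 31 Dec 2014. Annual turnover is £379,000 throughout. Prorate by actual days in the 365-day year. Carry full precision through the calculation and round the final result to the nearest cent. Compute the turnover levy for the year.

1 Jan – 15 Jul 2014: 196 days, exemption £373,000 → (£379,000 − £373,000) × 2.75% × 196/365 = £88.6027
16 Jul – 31 Dec 2014: 169 days, exemption £364,000 → (£379,000 − £364,000) × 2.75% × 169/365 = £190.9932
Total = £279.5959

£279.60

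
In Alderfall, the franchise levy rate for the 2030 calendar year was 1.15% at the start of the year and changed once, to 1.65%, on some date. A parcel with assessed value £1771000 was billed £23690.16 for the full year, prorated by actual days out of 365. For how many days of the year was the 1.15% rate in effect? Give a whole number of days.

228 days

Let d = days at the first rate; then 365 − d days at the second rate.
£1771000 × [1.15%·d + 1.65%·(365−d)] / 365 = £23690.16
Solving gives d = 228, so the new rate took effect on 17 Aug 2030.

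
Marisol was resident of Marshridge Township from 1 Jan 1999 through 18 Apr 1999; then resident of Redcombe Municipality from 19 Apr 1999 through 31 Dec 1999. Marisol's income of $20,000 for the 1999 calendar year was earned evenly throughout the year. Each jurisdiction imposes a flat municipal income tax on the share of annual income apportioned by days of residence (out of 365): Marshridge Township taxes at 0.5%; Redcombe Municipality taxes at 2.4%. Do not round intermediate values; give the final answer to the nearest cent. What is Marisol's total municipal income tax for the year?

Marshridge Township, 1 Jan – 18 Apr 1999: 108 days → $20,000 × 0.5% × 108/365 = $29.5890
Redcombe Municipality, 19 Apr – 31 Dec 1999: 257 days → $20,000 × 2.4% × 257/365 = $337.9726
Total = $367.5616

$367.56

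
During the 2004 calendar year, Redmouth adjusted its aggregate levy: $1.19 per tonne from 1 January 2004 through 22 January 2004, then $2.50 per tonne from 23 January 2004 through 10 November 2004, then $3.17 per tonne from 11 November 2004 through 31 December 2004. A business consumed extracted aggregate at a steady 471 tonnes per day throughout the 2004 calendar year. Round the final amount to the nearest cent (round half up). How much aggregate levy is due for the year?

$433,484.85

1 January – 22 January 2004: 22 days × 471 tonnes/day = 10,362 tonnes at $1.19/tonne → $12,330.78
23 January – 10 November 2004: 293 days × 471 tonnes/day = 138,003 tonnes at $2.50/tonne → $345,007.50
11 November – 31 December 2004: 51 days × 471 tonnes/day = 24,021 tonnes at $3.17/tonne → $76,146.57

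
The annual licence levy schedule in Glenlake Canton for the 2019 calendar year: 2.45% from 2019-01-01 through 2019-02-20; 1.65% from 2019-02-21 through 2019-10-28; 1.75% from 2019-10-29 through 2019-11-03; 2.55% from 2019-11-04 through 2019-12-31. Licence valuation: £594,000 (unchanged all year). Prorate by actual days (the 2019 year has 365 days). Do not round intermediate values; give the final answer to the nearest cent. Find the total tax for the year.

£11,324.24

2019-01-01 to 2019-02-20: 51 days at 2.45% → £594,000 × 2.45% × 51/365 = £2,033.4329
2019-02-21 to 2019-10-28: 250 days at 1.65% → £594,000 × 1.65% × 250/365 = £6,713.0137
2019-10-29 to 2019-11-03: 6 days at 1.75% → £594,000 × 1.75% × 6/365 = £170.8767
2019-11-04 to 2019-12-31: 58 days at 2.55% → £594,000 × 2.55% × 58/365 = £2,406.9205
Total = £11,324.2438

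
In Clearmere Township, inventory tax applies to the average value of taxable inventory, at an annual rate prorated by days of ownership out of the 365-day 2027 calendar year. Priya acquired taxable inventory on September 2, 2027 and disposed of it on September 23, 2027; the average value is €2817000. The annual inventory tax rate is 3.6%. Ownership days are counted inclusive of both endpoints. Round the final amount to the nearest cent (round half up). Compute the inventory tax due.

Days held (September 2 – September 23, 2027): 22 out of 365
Tax = €2817000 × 3.6% × 22/365 = €6112.5041

€6112.50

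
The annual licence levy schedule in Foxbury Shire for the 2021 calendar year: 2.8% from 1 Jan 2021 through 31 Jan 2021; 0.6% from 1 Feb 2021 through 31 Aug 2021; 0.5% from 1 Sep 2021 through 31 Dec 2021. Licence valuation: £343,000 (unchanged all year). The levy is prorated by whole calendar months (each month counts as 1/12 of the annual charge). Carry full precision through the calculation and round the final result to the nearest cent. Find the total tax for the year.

1 Jan – 31 Jan 2021: 1 month at 2.8% → £343,000 × 2.8% × 1/12 = £800.3333
1 Feb – 31 Aug 2021: 7 months at 0.6% → £343,000 × 0.6% × 7/12 = £1,200.5000
1 Sep – 31 Dec 2021: 4 months at 0.5% → £343,000 × 0.5% × 4/12 = £571.6667
Total = £2,572.5000

£2,572.50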